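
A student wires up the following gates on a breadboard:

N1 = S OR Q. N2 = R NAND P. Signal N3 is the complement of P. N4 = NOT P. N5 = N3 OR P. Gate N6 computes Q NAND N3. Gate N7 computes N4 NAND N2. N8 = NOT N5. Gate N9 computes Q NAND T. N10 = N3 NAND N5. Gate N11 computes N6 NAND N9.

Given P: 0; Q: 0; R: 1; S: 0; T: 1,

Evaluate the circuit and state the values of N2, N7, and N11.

N2 = 1  N7 = 0  N11 = 0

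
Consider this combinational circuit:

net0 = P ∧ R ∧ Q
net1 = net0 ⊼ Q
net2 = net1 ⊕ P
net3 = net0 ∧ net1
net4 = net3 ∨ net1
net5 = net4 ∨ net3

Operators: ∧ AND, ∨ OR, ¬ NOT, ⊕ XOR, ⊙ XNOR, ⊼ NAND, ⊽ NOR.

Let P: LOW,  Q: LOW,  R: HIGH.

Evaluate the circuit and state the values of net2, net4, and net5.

net2 = HIGH  net4 = HIGH  net5 = HIGH

net0 = P AND R AND Q = LOW AND HIGH AND LOW = LOW
net1 = net0 NAND Q = LOW NAND LOW = HIGH
net2 = net1 XOR P = HIGH XOR LOW = HIGH
net3 = net0 AND net1 = LOW AND HIGH = LOW
net4 = net3 OR net1 = LOW OR HIGH = HIGH
net5 = net4 OR net3 = HIGH OR LOW = HIGH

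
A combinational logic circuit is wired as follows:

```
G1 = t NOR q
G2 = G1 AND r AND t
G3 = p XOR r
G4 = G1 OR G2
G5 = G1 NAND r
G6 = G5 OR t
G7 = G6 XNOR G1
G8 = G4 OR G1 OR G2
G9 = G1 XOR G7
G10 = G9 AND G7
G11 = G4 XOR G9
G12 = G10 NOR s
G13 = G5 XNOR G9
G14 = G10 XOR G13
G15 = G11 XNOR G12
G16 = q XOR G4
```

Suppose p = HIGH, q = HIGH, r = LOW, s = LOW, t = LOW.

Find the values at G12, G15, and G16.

G12 = HIGH, G15 = LOW, G16 = HIGH

G1 = t NOR q = LOW NOR HIGH = LOW
G2 = G1 AND r AND t = LOW AND LOW AND LOW = LOW
G4 = G1 OR G2 = LOW OR LOW = LOW
G5 = G1 NAND r = LOW NAND LOW = HIGH
G6 = G5 OR t = HIGH OR LOW = HIGH
G7 = G6 XNOR G1 = HIGH XNOR LOW = LOW
G9 = G1 XOR G7 = LOW XOR LOW = LOW
G10 = G9 AND G7 = LOW AND LOW = LOW
G11 = G4 XOR G9 = LOW XOR LOW = LOW
G12 = G10 NOR s = LOW NOR LOW = HIGH
G15 = G11 XNOR G12 = LOW XNOR HIGH = LOW
G16 = q XOR G4 = HIGH XOR LOW = HIGH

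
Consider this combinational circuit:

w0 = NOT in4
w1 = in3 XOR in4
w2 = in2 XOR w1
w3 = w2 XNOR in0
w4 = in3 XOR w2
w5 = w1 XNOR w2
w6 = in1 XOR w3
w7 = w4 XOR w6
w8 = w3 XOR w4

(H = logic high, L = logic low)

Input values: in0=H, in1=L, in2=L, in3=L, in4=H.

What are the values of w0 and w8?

w0 = L  w8 = L

w0 = NOT in4 = NOT H = L
w1 = in3 XOR in4 = L XOR H = H
w2 = in2 XOR w1 = L XOR H = H
w3 = w2 XNOR in0 = H XNOR H = H
w4 = in3 XOR w2 = L XOR H = H
w8 = w3 XOR w4 = H XOR H = L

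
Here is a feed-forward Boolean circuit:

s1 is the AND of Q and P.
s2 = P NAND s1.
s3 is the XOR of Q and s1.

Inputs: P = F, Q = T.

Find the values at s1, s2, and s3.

s1 = F  s2 = T  s3 = T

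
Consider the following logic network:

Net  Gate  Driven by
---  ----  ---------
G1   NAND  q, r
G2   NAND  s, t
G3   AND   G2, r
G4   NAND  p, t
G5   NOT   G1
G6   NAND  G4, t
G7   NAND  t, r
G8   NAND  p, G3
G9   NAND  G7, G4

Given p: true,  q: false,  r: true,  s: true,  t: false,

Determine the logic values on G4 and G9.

G4 = p NAND t = true NAND false = true
G7 = t NAND r = false NAND true = true
G9 = G7 NAND G4 = true NAND true = false

G4 = true; G9 = false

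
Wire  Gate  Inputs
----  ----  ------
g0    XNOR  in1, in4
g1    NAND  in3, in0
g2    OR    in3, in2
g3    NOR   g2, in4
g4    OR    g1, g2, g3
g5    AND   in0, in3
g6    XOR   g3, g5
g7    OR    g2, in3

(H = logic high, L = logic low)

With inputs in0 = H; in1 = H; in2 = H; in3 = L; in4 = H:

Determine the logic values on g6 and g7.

g2 = in3 OR in2 = L OR H = H
g3 = g2 NOR in4 = H NOR H = L
g5 = in0 AND in3 = H AND L = L
g6 = g3 XOR g5 = L XOR L = L
g7 = g2 OR in3 = H OR L = H

g6 = L; g7 = H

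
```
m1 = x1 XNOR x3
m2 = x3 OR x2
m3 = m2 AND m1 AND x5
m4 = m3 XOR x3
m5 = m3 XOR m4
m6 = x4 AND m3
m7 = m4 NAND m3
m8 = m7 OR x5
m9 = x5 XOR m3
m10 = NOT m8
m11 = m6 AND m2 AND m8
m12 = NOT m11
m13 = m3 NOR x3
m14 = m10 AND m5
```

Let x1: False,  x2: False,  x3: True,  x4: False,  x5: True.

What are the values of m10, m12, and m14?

m10 = False, m12 = True, m14 = False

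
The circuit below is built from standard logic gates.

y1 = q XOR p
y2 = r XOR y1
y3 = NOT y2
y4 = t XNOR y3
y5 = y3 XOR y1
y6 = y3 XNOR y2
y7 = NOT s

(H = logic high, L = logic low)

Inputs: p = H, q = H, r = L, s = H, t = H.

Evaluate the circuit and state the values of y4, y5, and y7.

y1 = q XOR p = H XOR H = L
y2 = r XOR y1 = L XOR L = L
y3 = NOT y2 = NOT L = H
y4 = t XNOR y3 = H XNOR H = H
y5 = y3 XOR y1 = H XOR L = H
y7 = NOT s = NOT H = L

y4 = H, y5 = H, y7 = L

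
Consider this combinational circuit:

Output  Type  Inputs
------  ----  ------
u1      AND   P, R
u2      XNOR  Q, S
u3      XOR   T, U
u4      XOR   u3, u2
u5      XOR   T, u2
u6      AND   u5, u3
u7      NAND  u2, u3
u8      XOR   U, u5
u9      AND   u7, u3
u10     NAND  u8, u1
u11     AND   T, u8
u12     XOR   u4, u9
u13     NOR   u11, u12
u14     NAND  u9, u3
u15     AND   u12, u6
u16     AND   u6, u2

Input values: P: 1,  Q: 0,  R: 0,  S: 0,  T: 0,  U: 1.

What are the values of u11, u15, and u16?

u2 = Q XNOR S = 0 XNOR 0 = 1
u3 = T XOR U = 0 XOR 1 = 1
u4 = u3 XOR u2 = 1 XOR 1 = 0
u5 = T XOR u2 = 0 XOR 1 = 1
u6 = u5 AND u3 = 1 AND 1 = 1
u7 = u2 NAND u3 = 1 NAND 1 = 0
u8 = U XOR u5 = 1 XOR 1 = 0
u9 = u7 AND u3 = 0 AND 1 = 0
u11 = T AND u8 = 0 AND 0 = 0
u12 = u4 XOR u9 = 0 XOR 0 = 0
u15 = u12 AND u6 = 0 AND 1 = 0
u16 = u6 AND u2 = 1 AND 1 = 1

u11 = 0  u15 = 0  u16 = 1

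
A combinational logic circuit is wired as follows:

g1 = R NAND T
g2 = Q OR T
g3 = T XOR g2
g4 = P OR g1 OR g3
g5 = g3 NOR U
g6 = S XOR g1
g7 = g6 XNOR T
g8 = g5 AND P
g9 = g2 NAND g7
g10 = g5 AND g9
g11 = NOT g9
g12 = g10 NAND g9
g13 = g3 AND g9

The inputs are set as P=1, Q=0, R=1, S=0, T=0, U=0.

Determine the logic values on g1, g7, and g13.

g1 = R NAND T = 1 NAND 0 = 1
g2 = Q OR T = 0 OR 0 = 0
g3 = T XOR g2 = 0 XOR 0 = 0
g6 = S XOR g1 = 0 XOR 1 = 1
g7 = g6 XNOR T = 1 XNOR 0 = 0
g9 = g2 NAND g7 = 0 NAND 0 = 1
g13 = g3 AND g9 = 0 AND 1 = 0

g1 = 1, g7 = 0, g13 = 0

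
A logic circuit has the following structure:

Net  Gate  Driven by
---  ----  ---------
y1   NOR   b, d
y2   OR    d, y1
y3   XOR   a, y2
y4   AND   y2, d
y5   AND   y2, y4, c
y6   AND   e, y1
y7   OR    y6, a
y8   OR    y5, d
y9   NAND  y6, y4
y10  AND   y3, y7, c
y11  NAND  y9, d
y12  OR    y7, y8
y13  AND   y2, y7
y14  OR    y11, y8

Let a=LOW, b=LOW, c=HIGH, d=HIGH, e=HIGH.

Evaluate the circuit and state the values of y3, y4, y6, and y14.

y3 = HIGH, y4 = HIGH, y6 = LOW, y14 = HIGH

y1 = b NOR d = LOW NOR HIGH = LOW
y2 = d OR y1 = HIGH OR LOW = HIGH
y3 = a XOR y2 = LOW XOR HIGH = HIGH
y4 = y2 AND d = HIGH AND HIGH = HIGH
y5 = y2 AND y4 AND c = HIGH AND HIGH AND HIGH = HIGH
y6 = e AND y1 = HIGH AND LOW = LOW
y8 = y5 OR d = HIGH OR HIGH = HIGH
y9 = y6 NAND y4 = LOW NAND HIGH = HIGH
y11 = y9 NAND d = HIGH NAND HIGH = LOW
y14 = y11 OR y8 = LOW OR HIGH = HIGH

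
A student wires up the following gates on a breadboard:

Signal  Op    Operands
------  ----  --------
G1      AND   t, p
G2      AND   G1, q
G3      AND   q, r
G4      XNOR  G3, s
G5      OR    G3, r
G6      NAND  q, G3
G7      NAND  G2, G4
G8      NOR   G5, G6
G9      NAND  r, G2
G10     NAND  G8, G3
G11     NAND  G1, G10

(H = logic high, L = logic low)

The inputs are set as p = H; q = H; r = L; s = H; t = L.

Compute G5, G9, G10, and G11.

G1 = t AND p = L AND H = L
G2 = G1 AND q = L AND H = L
G3 = q AND r = H AND L = L
G5 = G3 OR r = L OR L = L
G6 = q NAND G3 = H NAND L = H
G8 = G5 NOR G6 = L NOR H = L
G9 = r NAND G2 = L NAND L = H
G10 = G8 NAND G3 = L NAND L = H
G11 = G1 NAND G10 = L NAND H = H

G5 = L  G9 = H  G10 = H  G11 = H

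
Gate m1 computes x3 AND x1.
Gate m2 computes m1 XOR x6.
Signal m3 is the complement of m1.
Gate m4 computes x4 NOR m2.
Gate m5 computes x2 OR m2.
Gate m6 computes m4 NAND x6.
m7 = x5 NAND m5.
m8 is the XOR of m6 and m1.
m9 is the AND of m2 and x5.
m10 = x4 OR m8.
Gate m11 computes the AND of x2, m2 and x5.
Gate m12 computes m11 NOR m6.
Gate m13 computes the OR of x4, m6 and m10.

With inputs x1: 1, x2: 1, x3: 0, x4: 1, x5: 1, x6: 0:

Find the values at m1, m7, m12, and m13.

m1 = 0  m7 = 0  m12 = 0  m13 = 1

m1 = x3 AND x1 = 0 AND 1 = 0
m2 = m1 XOR x6 = 0 XOR 0 = 0
m4 = x4 NOR m2 = 1 NOR 0 = 0
m5 = x2 OR m2 = 1 OR 0 = 1
m6 = m4 NAND x6 = 0 NAND 0 = 1
m7 = x5 NAND m5 = 1 NAND 1 = 0
m8 = m6 XOR m1 = 1 XOR 0 = 1
m10 = x4 OR m8 = 1 OR 1 = 1
m11 = x2 AND m2 AND x5 = 1 AND 0 AND 1 = 0
m12 = m11 NOR m6 = 0 NOR 1 = 0
m13 = x4 OR m6 OR m10 = 1 OR 1 OR 1 = 1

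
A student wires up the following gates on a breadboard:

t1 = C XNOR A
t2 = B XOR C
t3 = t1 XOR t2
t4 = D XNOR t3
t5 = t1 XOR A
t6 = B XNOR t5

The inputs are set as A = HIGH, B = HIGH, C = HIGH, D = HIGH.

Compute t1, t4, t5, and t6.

t1 = HIGH, t4 = HIGH, t5 = LOW, t6 = LOW

t1 = C XNOR A = HIGH XNOR HIGH = HIGH
t2 = B XOR C = HIGH XOR HIGH = LOW
t3 = t1 XOR t2 = HIGH XOR LOW = HIGH
t4 = D XNOR t3 = HIGH XNOR HIGH = HIGH
t5 = t1 XOR A = HIGH XOR HIGH = LOW
t6 = B XNOR t5 = HIGH XNOR LOW = LOW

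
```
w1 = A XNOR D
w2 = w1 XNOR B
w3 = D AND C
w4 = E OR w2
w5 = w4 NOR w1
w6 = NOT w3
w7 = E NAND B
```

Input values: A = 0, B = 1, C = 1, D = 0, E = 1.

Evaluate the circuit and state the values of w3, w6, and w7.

w3 = 0, w6 = 1, w7 = 0

w3 = D AND C = 0 AND 1 = 0
w6 = NOT w3 = NOT 0 = 1
w7 = E NAND B = 1 NAND 1 = 0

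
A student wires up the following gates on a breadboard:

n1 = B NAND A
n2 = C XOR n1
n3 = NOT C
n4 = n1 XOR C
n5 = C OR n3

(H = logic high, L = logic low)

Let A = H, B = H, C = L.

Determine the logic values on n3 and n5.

n3 = NOT C = NOT L = H
n5 = C OR n3 = L OR H = H

n3 = H  n5 = H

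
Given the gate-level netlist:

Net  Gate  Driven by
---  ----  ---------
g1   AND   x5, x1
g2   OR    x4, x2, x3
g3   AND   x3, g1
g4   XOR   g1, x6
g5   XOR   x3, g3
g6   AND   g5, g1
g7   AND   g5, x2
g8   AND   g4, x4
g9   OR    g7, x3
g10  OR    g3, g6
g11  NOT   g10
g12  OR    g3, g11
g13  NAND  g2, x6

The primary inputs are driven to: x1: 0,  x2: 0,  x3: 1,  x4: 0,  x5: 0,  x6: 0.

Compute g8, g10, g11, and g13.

g8 = 0, g10 = 0, g11 = 1, g13 = 1

g1 = x5 AND x1 = 0 AND 0 = 0
g2 = x4 OR x2 OR x3 = 0 OR 0 OR 1 = 1
g3 = x3 AND g1 = 1 AND 0 = 0
g4 = g1 XOR x6 = 0 XOR 0 = 0
g5 = x3 XOR g3 = 1 XOR 0 = 1
g6 = g5 AND g1 = 1 AND 0 = 0
g8 = g4 AND x4 = 0 AND 0 = 0
g10 = g3 OR g6 = 0 OR 0 = 0
g11 = NOT g10 = NOT 0 = 1
g13 = g2 NAND x6 = 1 NAND 0 = 1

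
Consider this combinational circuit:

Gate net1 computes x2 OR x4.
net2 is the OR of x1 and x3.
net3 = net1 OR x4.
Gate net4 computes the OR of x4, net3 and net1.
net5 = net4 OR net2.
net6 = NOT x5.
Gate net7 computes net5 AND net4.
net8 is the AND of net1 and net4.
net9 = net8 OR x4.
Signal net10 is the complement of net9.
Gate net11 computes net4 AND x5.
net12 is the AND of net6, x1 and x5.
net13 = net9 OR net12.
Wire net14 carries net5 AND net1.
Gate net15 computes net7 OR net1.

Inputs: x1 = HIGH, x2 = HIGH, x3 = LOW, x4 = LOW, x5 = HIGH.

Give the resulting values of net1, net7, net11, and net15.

net1 = HIGH  net7 = HIGH  net11 = HIGH  net15 = HIGH

net1 = x2 OR x4 = HIGH OR LOW = HIGH
net2 = x1 OR x3 = HIGH OR LOW = HIGH
net3 = net1 OR x4 = HIGH OR LOW = HIGH
net4 = x4 OR net3 OR net1 = LOW OR HIGH OR HIGH = HIGH
net5 = net4 OR net2 = HIGH OR HIGH = HIGH
net7 = net5 AND net4 = HIGH AND HIGH = HIGH
net11 = net4 AND x5 = HIGH AND HIGH = HIGH
net15 = net7 OR net1 = HIGH OR HIGH = HIGH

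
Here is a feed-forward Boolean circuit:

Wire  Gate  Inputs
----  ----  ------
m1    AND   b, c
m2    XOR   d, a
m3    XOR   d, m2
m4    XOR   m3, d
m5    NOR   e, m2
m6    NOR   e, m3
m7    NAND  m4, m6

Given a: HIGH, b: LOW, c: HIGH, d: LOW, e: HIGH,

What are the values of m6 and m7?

m2 = d XOR a = LOW XOR HIGH = HIGH
m3 = d XOR m2 = LOW XOR HIGH = HIGH
m4 = m3 XOR d = HIGH XOR LOW = HIGH
m6 = e NOR m3 = HIGH NOR HIGH = LOW
m7 = m4 NAND m6 = HIGH NAND LOW = HIGH

m6 = LOW; m7 = HIGH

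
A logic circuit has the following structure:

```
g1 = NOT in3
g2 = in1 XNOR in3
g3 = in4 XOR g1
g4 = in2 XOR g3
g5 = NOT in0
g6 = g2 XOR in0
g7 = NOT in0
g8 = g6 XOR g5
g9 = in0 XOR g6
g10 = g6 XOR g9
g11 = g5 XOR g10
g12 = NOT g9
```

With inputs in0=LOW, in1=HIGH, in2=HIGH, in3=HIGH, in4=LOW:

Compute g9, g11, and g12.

g2 = in1 XNOR in3 = HIGH XNOR HIGH = HIGH
g5 = NOT in0 = NOT LOW = HIGH
g6 = g2 XOR in0 = HIGH XOR LOW = HIGH
g9 = in0 XOR g6 = LOW XOR HIGH = HIGH
g10 = g6 XOR g9 = HIGH XOR HIGH = LOW
g11 = g5 XOR g10 = HIGH XOR LOW = HIGH
g12 = NOT g9 = NOT HIGH = LOW

g9 = HIGH, g11 = HIGH, g12 = LOW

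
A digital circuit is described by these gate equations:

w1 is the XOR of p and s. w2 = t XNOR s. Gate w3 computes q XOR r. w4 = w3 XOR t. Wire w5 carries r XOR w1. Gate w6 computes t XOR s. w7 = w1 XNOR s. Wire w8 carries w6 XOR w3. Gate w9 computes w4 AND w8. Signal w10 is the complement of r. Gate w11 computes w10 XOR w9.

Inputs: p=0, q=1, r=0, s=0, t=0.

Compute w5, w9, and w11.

w5 = 0, w9 = 1, w11 = 0

w1 = p XOR s = 0 XOR 0 = 0
w3 = q XOR r = 1 XOR 0 = 1
w4 = w3 XOR t = 1 XOR 0 = 1
w5 = r XOR w1 = 0 XOR 0 = 0
w6 = t XOR s = 0 XOR 0 = 0
w8 = w6 XOR w3 = 0 XOR 1 = 1
w9 = w4 AND w8 = 1 AND 1 = 1
w10 = NOT r = NOT 0 = 1
w11 = w10 XOR w9 = 1 XOR 1 = 0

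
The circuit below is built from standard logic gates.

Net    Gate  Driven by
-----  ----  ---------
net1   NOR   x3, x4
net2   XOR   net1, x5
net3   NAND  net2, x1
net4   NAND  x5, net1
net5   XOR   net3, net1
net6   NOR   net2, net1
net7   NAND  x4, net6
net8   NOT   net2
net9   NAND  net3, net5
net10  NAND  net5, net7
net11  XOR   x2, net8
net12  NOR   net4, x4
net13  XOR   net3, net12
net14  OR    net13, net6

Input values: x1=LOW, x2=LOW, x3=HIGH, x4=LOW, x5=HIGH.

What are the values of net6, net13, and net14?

net1 = x3 NOR x4 = HIGH NOR LOW = LOW
net2 = net1 XOR x5 = LOW XOR HIGH = HIGH
net3 = net2 NAND x1 = HIGH NAND LOW = HIGH
net4 = x5 NAND net1 = HIGH NAND LOW = HIGH
net6 = net2 NOR net1 = HIGH NOR LOW = LOW
net12 = net4 NOR x4 = HIGH NOR LOW = LOW
net13 = net3 XOR net12 = HIGH XOR LOW = HIGH
net14 = net13 OR net6 = HIGH OR LOW = HIGH

net6 = LOW, net13 = HIGH, net14 = HIGH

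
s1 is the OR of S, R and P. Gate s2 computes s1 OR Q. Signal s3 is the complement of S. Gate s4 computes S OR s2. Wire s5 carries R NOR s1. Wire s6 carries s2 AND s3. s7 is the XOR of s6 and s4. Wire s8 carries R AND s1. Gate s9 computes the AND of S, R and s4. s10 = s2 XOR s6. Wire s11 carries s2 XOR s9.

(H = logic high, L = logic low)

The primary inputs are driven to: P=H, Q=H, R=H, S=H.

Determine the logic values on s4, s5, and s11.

s4 = H  s5 = L  s11 = L

s1 = S OR R OR P = H OR H OR H = H
s2 = s1 OR Q = H OR H = H
s4 = S OR s2 = H OR H = H
s5 = R NOR s1 = H NOR H = L
s9 = S AND R AND s4 = H AND H AND H = H
s11 = s2 XOR s9 = H XOR H = L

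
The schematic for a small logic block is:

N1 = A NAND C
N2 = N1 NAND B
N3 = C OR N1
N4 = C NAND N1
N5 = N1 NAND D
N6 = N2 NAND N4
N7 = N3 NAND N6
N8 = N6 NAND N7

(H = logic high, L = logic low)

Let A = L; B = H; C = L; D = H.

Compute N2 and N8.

N1 = A NAND C = L NAND L = H
N2 = N1 NAND B = H NAND H = L
N3 = C OR N1 = L OR H = H
N4 = C NAND N1 = L NAND H = H
N6 = N2 NAND N4 = L NAND H = H
N7 = N3 NAND N6 = H NAND H = L
N8 = N6 NAND N7 = H NAND L = H

N2 = L, N8 = H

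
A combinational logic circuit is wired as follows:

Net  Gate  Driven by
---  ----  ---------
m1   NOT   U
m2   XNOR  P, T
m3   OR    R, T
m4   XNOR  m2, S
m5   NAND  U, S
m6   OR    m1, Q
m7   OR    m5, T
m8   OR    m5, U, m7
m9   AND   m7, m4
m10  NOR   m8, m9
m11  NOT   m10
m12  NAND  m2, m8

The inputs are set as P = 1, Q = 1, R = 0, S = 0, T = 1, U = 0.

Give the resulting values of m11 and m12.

m11 = 1, m12 = 0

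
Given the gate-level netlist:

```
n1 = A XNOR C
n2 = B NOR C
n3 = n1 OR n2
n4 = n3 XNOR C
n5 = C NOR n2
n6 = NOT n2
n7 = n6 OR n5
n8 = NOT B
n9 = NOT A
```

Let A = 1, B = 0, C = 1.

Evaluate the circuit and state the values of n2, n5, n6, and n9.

n2 = B NOR C = 0 NOR 1 = 0
n5 = C NOR n2 = 1 NOR 0 = 0
n6 = NOT n2 = NOT 0 = 1
n9 = NOT A = NOT 1 = 0

n2 = 0; n5 = 0; n6 = 1; n9 = 0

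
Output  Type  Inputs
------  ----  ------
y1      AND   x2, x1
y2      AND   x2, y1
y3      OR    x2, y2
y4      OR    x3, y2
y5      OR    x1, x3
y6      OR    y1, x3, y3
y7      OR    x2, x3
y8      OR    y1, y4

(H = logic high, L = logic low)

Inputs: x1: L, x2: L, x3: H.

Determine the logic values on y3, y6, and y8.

y1 = x2 AND x1 = L AND L = L
y2 = x2 AND y1 = L AND L = L
y3 = x2 OR y2 = L OR L = L
y4 = x3 OR y2 = H OR L = H
y6 = y1 OR x3 OR y3 = L OR H OR L = H
y8 = y1 OR y4 = L OR H = H

y3 = L; y6 = H; y8 = H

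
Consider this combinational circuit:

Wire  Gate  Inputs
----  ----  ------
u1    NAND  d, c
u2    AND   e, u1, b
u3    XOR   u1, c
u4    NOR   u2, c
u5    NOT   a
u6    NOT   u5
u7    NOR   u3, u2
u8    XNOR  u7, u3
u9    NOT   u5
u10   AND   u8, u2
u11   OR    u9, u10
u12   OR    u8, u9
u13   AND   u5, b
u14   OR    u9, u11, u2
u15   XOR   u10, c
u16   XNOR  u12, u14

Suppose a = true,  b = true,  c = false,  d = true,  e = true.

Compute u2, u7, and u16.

u2 = true, u7 = false, u16 = true

u1 = d NAND c = true NAND false = true
u2 = e AND u1 AND b = true AND true AND true = true
u3 = u1 XOR c = true XOR false = true
u5 = NOT a = NOT true = false
u7 = u3 NOR u2 = true NOR true = false
u8 = u7 XNOR u3 = false XNOR true = false
u9 = NOT u5 = NOT false = true
u10 = u8 AND u2 = false AND true = false
u11 = u9 OR u10 = true OR false = true
u12 = u8 OR u9 = false OR true = true
u14 = u9 OR u11 OR u2 = true OR true OR true = true
u16 = u12 XNOR u14 = true XNOR true = true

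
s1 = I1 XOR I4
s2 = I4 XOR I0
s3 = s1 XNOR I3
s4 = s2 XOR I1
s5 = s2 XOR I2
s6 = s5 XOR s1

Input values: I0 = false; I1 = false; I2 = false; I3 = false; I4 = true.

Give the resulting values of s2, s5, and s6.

s2 = true  s5 = true  s6 = false

s1 = I1 XOR I4 = false XOR true = true
s2 = I4 XOR I0 = true XOR false = true
s5 = s2 XOR I2 = true XOR false = true
s6 = s5 XOR s1 = true XOR true = false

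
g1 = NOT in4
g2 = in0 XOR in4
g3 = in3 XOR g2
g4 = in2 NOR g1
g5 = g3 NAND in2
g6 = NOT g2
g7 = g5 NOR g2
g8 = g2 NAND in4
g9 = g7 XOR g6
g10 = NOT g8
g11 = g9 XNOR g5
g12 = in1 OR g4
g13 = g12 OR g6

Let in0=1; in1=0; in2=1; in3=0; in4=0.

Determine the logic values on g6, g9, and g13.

g1 = NOT in4 = NOT 0 = 1
g2 = in0 XOR in4 = 1 XOR 0 = 1
g3 = in3 XOR g2 = 0 XOR 1 = 1
g4 = in2 NOR g1 = 1 NOR 1 = 0
g5 = g3 NAND in2 = 1 NAND 1 = 0
g6 = NOT g2 = NOT 1 = 0
g7 = g5 NOR g2 = 0 NOR 1 = 0
g9 = g7 XOR g6 = 0 XOR 0 = 0
g12 = in1 OR g4 = 0 OR 0 = 0
g13 = g12 OR g6 = 0 OR 0 = 0

g6 = 0  g9 = 0  g13 = 0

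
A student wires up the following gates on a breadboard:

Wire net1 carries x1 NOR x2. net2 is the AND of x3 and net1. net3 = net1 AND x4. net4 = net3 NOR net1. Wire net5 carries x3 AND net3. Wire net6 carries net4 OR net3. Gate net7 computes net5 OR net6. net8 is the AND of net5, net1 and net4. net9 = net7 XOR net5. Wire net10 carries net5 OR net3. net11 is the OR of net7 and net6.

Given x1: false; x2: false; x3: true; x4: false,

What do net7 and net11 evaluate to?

net7 = false, net11 = false

net1 = x1 NOR x2 = false NOR false = true
net3 = net1 AND x4 = true AND false = false
net4 = net3 NOR net1 = false NOR true = false
net5 = x3 AND net3 = true AND false = false
net6 = net4 OR net3 = false OR false = false
net7 = net5 OR net6 = false OR false = false
net11 = net7 OR net6 = false OR false = false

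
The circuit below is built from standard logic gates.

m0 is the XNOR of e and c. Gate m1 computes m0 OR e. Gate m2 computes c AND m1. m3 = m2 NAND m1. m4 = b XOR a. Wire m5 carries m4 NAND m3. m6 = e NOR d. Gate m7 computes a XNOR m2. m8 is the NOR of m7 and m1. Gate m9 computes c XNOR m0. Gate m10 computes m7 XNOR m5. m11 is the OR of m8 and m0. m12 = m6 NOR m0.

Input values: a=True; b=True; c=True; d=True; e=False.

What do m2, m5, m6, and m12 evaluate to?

m2 = False, m5 = True, m6 = False, m12 = True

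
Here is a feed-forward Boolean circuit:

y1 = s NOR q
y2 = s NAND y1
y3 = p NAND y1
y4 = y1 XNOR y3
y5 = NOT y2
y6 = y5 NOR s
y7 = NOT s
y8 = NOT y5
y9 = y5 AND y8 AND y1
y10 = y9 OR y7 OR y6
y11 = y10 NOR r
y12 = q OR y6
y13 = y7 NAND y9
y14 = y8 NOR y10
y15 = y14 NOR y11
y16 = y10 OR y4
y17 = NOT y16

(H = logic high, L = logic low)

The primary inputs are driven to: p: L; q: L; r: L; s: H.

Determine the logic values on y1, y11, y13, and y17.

y1 = L, y11 = H, y13 = H, y17 = H

y1 = s NOR q = H NOR L = L
y2 = s NAND y1 = H NAND L = H
y3 = p NAND y1 = L NAND L = H
y4 = y1 XNOR y3 = L XNOR H = L
y5 = NOT y2 = NOT H = L
y6 = y5 NOR s = L NOR H = L
y7 = NOT s = NOT H = L
y8 = NOT y5 = NOT L = H
y9 = y5 AND y8 AND y1 = L AND H AND L = L
y10 = y9 OR y7 OR y6 = L OR L OR L = L
y11 = y10 NOR r = L NOR L = H
y13 = y7 NAND y9 = L NAND L = H
y16 = y10 OR y4 = L OR L = L
y17 = NOT y16 = NOT L = H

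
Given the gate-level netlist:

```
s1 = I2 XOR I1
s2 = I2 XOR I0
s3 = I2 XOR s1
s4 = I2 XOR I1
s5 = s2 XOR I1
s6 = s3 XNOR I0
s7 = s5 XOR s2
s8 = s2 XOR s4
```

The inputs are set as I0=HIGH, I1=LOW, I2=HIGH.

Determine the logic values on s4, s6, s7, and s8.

s4 = HIGH  s6 = LOW  s7 = LOW  s8 = HIGH

s1 = I2 XOR I1 = HIGH XOR LOW = HIGH
s2 = I2 XOR I0 = HIGH XOR HIGH = LOW
s3 = I2 XOR s1 = HIGH XOR HIGH = LOW
s4 = I2 XOR I1 = HIGH XOR LOW = HIGH
s5 = s2 XOR I1 = LOW XOR LOW = LOW
s6 = s3 XNOR I0 = LOW XNOR HIGH = LOW
s7 = s5 XOR s2 = LOW XOR LOW = LOW
s8 = s2 XOR s4 = LOW XOR HIGH = HIGH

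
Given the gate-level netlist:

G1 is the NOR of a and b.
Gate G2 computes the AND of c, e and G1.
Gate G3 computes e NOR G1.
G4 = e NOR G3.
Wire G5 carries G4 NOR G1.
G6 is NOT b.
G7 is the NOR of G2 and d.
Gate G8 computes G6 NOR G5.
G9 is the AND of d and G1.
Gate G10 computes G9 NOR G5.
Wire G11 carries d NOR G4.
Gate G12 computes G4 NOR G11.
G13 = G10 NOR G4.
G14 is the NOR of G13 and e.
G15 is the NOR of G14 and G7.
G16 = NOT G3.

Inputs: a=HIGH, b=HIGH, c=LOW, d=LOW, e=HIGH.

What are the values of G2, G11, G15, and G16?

G1 = a NOR b = HIGH NOR HIGH = LOW
G2 = c AND e AND G1 = LOW AND HIGH AND LOW = LOW
G3 = e NOR G1 = HIGH NOR LOW = LOW
G4 = e NOR G3 = HIGH NOR LOW = LOW
G5 = G4 NOR G1 = LOW NOR LOW = HIGH
G7 = G2 NOR d = LOW NOR LOW = HIGH
G9 = d AND G1 = LOW AND LOW = LOW
G10 = G9 NOR G5 = LOW NOR HIGH = LOW
G11 = d NOR G4 = LOW NOR LOW = HIGH
G13 = G10 NOR G4 = LOW NOR LOW = HIGH
G14 = G13 NOR e = HIGH NOR HIGH = LOW
G15 = G14 NOR G7 = LOW NOR HIGH = LOW
G16 = NOT G3 = NOT LOW = HIGH

G2 = LOW, G11 = HIGH, G15 = LOW, G16 = HIGH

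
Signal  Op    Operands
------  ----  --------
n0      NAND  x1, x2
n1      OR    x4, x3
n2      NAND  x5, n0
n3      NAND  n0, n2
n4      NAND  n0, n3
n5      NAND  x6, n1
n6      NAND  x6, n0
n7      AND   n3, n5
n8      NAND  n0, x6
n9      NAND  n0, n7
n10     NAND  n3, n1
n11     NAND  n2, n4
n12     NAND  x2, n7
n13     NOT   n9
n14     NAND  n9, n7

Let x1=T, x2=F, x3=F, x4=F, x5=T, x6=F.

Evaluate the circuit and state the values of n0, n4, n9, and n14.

n0 = x1 NAND x2 = T NAND F = T
n1 = x4 OR x3 = F OR F = F
n2 = x5 NAND n0 = T NAND T = F
n3 = n0 NAND n2 = T NAND F = T
n4 = n0 NAND n3 = T NAND T = F
n5 = x6 NAND n1 = F NAND F = T
n7 = n3 AND n5 = T AND T = T
n9 = n0 NAND n7 = T NAND T = F
n14 = n9 NAND n7 = F NAND T = T

n0 = T; n4 = F; n9 = F; n14 = T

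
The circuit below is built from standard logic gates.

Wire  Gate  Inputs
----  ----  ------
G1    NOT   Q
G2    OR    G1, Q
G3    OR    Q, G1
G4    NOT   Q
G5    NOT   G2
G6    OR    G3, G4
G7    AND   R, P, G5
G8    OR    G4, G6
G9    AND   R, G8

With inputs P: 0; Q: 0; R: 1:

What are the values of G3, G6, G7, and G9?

G1 = NOT Q = NOT 0 = 1
G2 = G1 OR Q = 1 OR 0 = 1
G3 = Q OR G1 = 0 OR 1 = 1
G4 = NOT Q = NOT 0 = 1
G5 = NOT G2 = NOT 1 = 0
G6 = G3 OR G4 = 1 OR 1 = 1
G7 = R AND P AND G5 = 1 AND 0 AND 0 = 0
G8 = G4 OR G6 = 1 OR 1 = 1
G9 = R AND G8 = 1 AND 1 = 1

G3 = 1  G6 = 1  G7 = 0  G9 = 1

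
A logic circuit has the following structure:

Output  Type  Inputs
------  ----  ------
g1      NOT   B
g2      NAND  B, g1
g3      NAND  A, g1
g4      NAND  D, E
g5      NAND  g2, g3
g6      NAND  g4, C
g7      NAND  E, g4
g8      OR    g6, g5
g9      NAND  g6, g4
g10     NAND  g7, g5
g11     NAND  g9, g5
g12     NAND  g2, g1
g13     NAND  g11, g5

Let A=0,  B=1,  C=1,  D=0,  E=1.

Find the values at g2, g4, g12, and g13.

g2 = 1, g4 = 1, g12 = 1, g13 = 1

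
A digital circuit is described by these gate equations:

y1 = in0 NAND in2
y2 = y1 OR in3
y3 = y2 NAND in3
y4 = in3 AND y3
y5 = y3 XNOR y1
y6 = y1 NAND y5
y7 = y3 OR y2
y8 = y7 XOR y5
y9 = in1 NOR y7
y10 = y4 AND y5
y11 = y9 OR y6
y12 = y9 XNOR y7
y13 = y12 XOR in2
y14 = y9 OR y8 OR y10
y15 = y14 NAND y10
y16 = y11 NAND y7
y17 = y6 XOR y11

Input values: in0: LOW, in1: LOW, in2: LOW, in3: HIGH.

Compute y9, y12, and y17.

y9 = LOW  y12 = LOW  y17 = LOW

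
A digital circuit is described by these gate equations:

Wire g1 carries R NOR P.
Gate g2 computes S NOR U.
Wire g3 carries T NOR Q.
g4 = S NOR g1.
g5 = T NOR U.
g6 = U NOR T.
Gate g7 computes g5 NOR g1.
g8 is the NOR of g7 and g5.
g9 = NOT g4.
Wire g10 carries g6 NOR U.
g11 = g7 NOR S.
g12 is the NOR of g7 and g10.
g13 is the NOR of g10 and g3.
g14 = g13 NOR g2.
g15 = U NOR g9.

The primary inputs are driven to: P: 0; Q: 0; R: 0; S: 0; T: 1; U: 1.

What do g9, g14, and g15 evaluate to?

g9 = 1  g14 = 0  g15 = 0

g1 = R NOR P = 0 NOR 0 = 1
g2 = S NOR U = 0 NOR 1 = 0
g3 = T NOR Q = 1 NOR 0 = 0
g4 = S NOR g1 = 0 NOR 1 = 0
g6 = U NOR T = 1 NOR 1 = 0
g9 = NOT g4 = NOT 0 = 1
g10 = g6 NOR U = 0 NOR 1 = 0
g13 = g10 NOR g3 = 0 NOR 0 = 1
g14 = g13 NOR g2 = 1 NOR 0 = 0
g15 = U NOR g9 = 1 NOR 1 = 0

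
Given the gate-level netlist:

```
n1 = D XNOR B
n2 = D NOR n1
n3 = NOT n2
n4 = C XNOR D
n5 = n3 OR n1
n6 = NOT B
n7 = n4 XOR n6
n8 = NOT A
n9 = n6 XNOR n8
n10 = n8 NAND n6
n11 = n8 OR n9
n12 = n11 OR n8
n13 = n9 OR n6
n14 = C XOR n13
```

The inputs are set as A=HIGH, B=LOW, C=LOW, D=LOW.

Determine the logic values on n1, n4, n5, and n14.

n1 = HIGH, n4 = HIGH, n5 = HIGH, n14 = HIGH

n1 = D XNOR B = LOW XNOR LOW = HIGH
n2 = D NOR n1 = LOW NOR HIGH = LOW
n3 = NOT n2 = NOT LOW = HIGH
n4 = C XNOR D = LOW XNOR LOW = HIGH
n5 = n3 OR n1 = HIGH OR HIGH = HIGH
n6 = NOT B = NOT LOW = HIGH
n8 = NOT A = NOT HIGH = LOW
n9 = n6 XNOR n8 = HIGH XNOR LOW = LOW
n13 = n9 OR n6 = LOW OR HIGH = HIGH
n14 = C XOR n13 = LOW XOR HIGH = HIGH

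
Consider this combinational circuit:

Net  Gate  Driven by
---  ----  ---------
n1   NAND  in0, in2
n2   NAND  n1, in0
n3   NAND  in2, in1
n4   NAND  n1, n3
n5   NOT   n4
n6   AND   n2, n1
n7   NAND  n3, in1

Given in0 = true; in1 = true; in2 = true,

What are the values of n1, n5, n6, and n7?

n1 = false  n5 = false  n6 = false  n7 = true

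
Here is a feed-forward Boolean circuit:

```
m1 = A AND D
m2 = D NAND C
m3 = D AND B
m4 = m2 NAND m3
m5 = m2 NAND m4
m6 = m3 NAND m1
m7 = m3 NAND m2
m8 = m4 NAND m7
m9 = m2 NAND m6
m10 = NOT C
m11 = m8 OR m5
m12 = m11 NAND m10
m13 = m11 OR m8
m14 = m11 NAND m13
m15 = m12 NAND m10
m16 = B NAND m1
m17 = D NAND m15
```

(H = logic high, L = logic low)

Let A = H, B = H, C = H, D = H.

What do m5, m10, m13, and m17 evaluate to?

m5 = H, m10 = L, m13 = H, m17 = L

m2 = D NAND C = H NAND H = L
m3 = D AND B = H AND H = H
m4 = m2 NAND m3 = L NAND H = H
m5 = m2 NAND m4 = L NAND H = H
m7 = m3 NAND m2 = H NAND L = H
m8 = m4 NAND m7 = H NAND H = L
m10 = NOT C = NOT H = L
m11 = m8 OR m5 = L OR H = H
m12 = m11 NAND m10 = H NAND L = H
m13 = m11 OR m8 = H OR L = H
m15 = m12 NAND m10 = H NAND L = H
m17 = D NAND m15 = H NAND H = L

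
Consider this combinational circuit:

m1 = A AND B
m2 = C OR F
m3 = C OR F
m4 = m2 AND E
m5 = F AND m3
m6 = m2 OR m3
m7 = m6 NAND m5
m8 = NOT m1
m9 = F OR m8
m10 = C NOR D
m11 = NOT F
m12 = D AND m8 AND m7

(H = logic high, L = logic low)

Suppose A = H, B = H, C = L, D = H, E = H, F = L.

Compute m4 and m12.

m4 = L; m12 = L

m1 = A AND B = H AND H = H
m2 = C OR F = L OR L = L
m3 = C OR F = L OR L = L
m4 = m2 AND E = L AND H = L
m5 = F AND m3 = L AND L = L
m6 = m2 OR m3 = L OR L = L
m7 = m6 NAND m5 = L NAND L = H
m8 = NOT m1 = NOT H = L
m12 = D AND m8 AND m7 = H AND L AND H = L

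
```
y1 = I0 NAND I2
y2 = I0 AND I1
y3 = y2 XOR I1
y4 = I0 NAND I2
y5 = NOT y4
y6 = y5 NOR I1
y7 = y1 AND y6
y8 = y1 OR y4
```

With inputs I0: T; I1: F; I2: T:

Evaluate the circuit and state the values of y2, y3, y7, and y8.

y1 = I0 NAND I2 = T NAND T = F
y2 = I0 AND I1 = T AND F = F
y3 = y2 XOR I1 = F XOR F = F
y4 = I0 NAND I2 = T NAND T = F
y5 = NOT y4 = NOT F = T
y6 = y5 NOR I1 = T NOR F = F
y7 = y1 AND y6 = F AND F = F
y8 = y1 OR y4 = F OR F = F

y2 = F; y3 = F; y7 = F; y8 = F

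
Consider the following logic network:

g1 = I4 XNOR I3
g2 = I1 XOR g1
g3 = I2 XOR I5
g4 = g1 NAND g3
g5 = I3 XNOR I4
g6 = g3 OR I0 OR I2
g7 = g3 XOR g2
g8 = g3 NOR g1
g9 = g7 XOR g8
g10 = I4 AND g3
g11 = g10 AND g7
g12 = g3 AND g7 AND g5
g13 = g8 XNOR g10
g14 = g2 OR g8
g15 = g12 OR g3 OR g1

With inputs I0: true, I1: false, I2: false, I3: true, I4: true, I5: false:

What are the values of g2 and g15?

g2 = true; g15 = true

g1 = I4 XNOR I3 = true XNOR true = true
g2 = I1 XOR g1 = false XOR true = true
g3 = I2 XOR I5 = false XOR false = false
g5 = I3 XNOR I4 = true XNOR true = true
g7 = g3 XOR g2 = false XOR true = true
g12 = g3 AND g7 AND g5 = false AND true AND true = false
g15 = g12 OR g3 OR g1 = false OR false OR true = true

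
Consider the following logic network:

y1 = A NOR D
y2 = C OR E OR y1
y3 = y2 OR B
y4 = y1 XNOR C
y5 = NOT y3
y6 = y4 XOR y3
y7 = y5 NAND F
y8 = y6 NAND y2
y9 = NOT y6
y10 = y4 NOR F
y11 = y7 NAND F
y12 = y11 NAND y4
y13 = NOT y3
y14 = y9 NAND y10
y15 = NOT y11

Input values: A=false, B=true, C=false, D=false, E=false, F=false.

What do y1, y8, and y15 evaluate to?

y1 = true, y8 = false, y15 = false

y1 = A NOR D = false NOR false = true
y2 = C OR E OR y1 = false OR false OR true = true
y3 = y2 OR B = true OR true = true
y4 = y1 XNOR C = true XNOR false = false
y5 = NOT y3 = NOT true = false
y6 = y4 XOR y3 = false XOR true = true
y7 = y5 NAND F = false NAND false = true
y8 = y6 NAND y2 = true NAND true = false
y11 = y7 NAND F = true NAND false = true
y15 = NOT y11 = NOT true = false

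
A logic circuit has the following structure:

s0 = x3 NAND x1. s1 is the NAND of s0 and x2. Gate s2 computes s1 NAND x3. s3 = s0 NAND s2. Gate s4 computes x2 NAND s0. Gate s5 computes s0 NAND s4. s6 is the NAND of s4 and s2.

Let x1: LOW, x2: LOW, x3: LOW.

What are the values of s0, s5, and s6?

s0 = HIGH; s5 = LOW; s6 = LOW

s0 = x3 NAND x1 = LOW NAND LOW = HIGH
s1 = s0 NAND x2 = HIGH NAND LOW = HIGH
s2 = s1 NAND x3 = HIGH NAND LOW = HIGH
s4 = x2 NAND s0 = LOW NAND HIGH = HIGH
s5 = s0 NAND s4 = HIGH NAND HIGH = LOW
s6 = s4 NAND s2 = HIGH NAND HIGH = LOW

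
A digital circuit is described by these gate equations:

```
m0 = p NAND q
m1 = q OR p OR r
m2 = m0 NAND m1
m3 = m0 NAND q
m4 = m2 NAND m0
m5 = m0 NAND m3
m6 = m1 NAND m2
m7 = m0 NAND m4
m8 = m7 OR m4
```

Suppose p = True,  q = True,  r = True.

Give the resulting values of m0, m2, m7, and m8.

m0 = False, m2 = True, m7 = True, m8 = True

m0 = p NAND q = True NAND True = False
m1 = q OR p OR r = True OR True OR True = True
m2 = m0 NAND m1 = False NAND True = True
m4 = m2 NAND m0 = True NAND False = True
m7 = m0 NAND m4 = False NAND True = True
m8 = m7 OR m4 = True OR True = True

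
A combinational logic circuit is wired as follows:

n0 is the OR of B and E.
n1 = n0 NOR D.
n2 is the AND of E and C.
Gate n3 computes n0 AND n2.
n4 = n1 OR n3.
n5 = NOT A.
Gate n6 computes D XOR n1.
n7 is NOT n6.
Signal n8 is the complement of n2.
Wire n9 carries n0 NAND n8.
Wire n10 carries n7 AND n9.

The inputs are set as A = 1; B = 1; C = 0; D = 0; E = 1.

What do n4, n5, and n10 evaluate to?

n4 = 0, n5 = 0, n10 = 0

n0 = B OR E = 1 OR 1 = 1
n1 = n0 NOR D = 1 NOR 0 = 0
n2 = E AND C = 1 AND 0 = 0
n3 = n0 AND n2 = 1 AND 0 = 0
n4 = n1 OR n3 = 0 OR 0 = 0
n5 = NOT A = NOT 1 = 0
n6 = D XOR n1 = 0 XOR 0 = 0
n7 = NOT n6 = NOT 0 = 1
n8 = NOT n2 = NOT 0 = 1
n9 = n0 NAND n8 = 1 NAND 1 = 0
n10 = n7 AND n9 = 1 AND 0 = 0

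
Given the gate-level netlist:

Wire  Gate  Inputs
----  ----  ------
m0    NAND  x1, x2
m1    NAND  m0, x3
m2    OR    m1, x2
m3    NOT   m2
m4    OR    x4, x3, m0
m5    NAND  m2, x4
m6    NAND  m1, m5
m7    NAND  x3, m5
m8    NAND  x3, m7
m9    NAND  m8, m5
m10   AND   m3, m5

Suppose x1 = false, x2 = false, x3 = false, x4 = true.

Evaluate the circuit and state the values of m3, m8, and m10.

m3 = false, m8 = true, m10 = false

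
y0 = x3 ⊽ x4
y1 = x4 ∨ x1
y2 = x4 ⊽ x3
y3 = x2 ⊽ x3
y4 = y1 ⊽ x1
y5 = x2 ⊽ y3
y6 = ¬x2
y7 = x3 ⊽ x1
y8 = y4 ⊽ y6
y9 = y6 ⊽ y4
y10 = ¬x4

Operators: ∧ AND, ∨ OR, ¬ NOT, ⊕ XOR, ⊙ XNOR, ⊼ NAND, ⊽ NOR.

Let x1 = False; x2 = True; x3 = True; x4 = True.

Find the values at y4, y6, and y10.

y1 = x4 OR x1 = True OR False = True
y4 = y1 NOR x1 = True NOR False = False
y6 = NOT x2 = NOT True = False
y10 = NOT x4 = NOT True = False

y4 = False, y6 = False, y10 = False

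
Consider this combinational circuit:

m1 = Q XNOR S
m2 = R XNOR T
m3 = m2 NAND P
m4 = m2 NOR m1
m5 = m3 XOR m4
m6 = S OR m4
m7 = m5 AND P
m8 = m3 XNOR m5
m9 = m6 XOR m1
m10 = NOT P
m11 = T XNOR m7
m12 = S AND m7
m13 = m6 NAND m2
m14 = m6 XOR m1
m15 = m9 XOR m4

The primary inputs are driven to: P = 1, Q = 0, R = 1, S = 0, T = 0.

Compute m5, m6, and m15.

m1 = Q XNOR S = 0 XNOR 0 = 1
m2 = R XNOR T = 1 XNOR 0 = 0
m3 = m2 NAND P = 0 NAND 1 = 1
m4 = m2 NOR m1 = 0 NOR 1 = 0
m5 = m3 XOR m4 = 1 XOR 0 = 1
m6 = S OR m4 = 0 OR 0 = 0
m9 = m6 XOR m1 = 0 XOR 1 = 1
m15 = m9 XOR m4 = 1 XOR 0 = 1

m5 = 1  m6 = 0  m15 = 1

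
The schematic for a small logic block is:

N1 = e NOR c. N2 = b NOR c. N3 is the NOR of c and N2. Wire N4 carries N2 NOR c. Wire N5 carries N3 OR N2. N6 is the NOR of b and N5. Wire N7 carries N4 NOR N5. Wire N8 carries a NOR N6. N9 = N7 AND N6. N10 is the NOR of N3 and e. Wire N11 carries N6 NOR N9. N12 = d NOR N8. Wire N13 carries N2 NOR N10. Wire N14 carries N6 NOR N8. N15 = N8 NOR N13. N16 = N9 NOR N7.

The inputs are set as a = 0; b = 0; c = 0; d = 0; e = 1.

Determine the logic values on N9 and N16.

N9 = 0; N16 = 1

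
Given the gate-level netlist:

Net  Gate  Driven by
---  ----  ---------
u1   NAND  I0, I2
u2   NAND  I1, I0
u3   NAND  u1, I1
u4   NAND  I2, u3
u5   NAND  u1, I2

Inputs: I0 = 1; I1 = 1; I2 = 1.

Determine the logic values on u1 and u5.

u1 = 0, u5 = 1

u1 = I0 NAND I2 = 1 NAND 1 = 0
u5 = u1 NAND I2 = 0 NAND 1 = 1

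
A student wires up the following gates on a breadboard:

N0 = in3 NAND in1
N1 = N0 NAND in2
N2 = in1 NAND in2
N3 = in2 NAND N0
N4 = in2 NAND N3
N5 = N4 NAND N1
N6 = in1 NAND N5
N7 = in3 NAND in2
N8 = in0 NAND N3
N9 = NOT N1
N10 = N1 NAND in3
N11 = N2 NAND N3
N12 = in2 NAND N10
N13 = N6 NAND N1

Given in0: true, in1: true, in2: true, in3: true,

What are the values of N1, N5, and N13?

N1 = true; N5 = true; N13 = true

N0 = in3 NAND in1 = true NAND true = false
N1 = N0 NAND in2 = false NAND true = true
N3 = in2 NAND N0 = true NAND false = true
N4 = in2 NAND N3 = true NAND true = false
N5 = N4 NAND N1 = false NAND true = true
N6 = in1 NAND N5 = true NAND true = false
N13 = N6 NAND N1 = false NAND true = true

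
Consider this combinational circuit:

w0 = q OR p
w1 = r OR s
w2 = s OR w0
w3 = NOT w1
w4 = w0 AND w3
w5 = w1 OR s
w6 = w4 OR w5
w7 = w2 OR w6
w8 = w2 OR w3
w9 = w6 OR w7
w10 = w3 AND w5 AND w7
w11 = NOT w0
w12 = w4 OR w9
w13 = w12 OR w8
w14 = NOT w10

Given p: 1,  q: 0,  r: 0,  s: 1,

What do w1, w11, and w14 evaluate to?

w1 = 1  w11 = 0  w14 = 1

w0 = q OR p = 0 OR 1 = 1
w1 = r OR s = 0 OR 1 = 1
w2 = s OR w0 = 1 OR 1 = 1
w3 = NOT w1 = NOT 1 = 0
w4 = w0 AND w3 = 1 AND 0 = 0
w5 = w1 OR s = 1 OR 1 = 1
w6 = w4 OR w5 = 0 OR 1 = 1
w7 = w2 OR w6 = 1 OR 1 = 1
w10 = w3 AND w5 AND w7 = 0 AND 1 AND 1 = 0
w11 = NOT w0 = NOT 1 = 0
w14 = NOT w10 = NOT 0 = 1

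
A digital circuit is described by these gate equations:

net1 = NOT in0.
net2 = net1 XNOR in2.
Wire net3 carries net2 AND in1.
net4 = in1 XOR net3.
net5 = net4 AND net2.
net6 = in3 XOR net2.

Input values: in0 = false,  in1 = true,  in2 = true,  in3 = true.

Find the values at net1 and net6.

net1 = true  net6 = false

net1 = NOT in0 = NOT false = true
net2 = net1 XNOR in2 = true XNOR true = true
net6 = in3 XOR net2 = true XOR true = false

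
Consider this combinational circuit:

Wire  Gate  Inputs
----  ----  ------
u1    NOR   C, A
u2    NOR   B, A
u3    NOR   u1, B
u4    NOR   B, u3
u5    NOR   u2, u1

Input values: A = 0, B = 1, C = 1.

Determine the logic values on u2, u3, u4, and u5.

u2 = 0, u3 = 0, u4 = 0, u5 = 1

u1 = C NOR A = 1 NOR 0 = 0
u2 = B NOR A = 1 NOR 0 = 0
u3 = u1 NOR B = 0 NOR 1 = 0
u4 = B NOR u3 = 1 NOR 0 = 0
u5 = u2 NOR u1 = 0 NOR 0 = 1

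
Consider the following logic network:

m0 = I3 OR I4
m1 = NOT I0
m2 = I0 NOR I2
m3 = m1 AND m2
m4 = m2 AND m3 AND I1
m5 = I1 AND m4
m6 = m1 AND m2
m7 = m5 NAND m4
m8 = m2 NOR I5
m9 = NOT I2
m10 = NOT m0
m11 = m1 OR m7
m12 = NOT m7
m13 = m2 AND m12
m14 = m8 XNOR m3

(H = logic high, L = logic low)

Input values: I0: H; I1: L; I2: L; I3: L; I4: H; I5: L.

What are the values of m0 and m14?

m0 = H, m14 = L

m0 = I3 OR I4 = L OR H = H
m1 = NOT I0 = NOT H = L
m2 = I0 NOR I2 = H NOR L = L
m3 = m1 AND m2 = L AND L = L
m8 = m2 NOR I5 = L NOR L = H
m14 = m8 XNOR m3 = H XNOR L = L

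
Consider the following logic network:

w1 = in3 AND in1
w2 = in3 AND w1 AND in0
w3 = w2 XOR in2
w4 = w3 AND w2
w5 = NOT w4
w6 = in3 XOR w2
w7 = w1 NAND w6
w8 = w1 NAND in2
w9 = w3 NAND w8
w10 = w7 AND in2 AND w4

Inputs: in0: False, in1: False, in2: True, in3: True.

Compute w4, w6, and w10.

w1 = in3 AND in1 = True AND False = False
w2 = in3 AND w1 AND in0 = True AND False AND False = False
w3 = w2 XOR in2 = False XOR True = True
w4 = w3 AND w2 = True AND False = False
w6 = in3 XOR w2 = True XOR False = True
w7 = w1 NAND w6 = False NAND True = True
w10 = w7 AND in2 AND w4 = True AND True AND False = False

w4 = False, w6 = True, w10 = False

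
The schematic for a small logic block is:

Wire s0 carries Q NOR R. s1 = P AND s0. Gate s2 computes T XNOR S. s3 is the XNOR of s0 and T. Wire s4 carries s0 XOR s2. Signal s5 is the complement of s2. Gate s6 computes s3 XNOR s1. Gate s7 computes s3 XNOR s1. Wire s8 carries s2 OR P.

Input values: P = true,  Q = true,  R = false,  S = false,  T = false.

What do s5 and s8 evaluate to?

s5 = false; s8 = true

s2 = T XNOR S = false XNOR false = true
s5 = NOT s2 = NOT true = false
s8 = s2 OR P = true OR true = true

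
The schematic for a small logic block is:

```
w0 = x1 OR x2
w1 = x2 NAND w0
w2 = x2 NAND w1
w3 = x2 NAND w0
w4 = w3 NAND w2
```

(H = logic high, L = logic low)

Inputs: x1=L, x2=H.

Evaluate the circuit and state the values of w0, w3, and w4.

w0 = H  w3 = L  w4 = H

w0 = x1 OR x2 = L OR H = H
w1 = x2 NAND w0 = H NAND H = L
w2 = x2 NAND w1 = H NAND L = H
w3 = x2 NAND w0 = H NAND H = L
w4 = w3 NAND w2 = L NAND H = H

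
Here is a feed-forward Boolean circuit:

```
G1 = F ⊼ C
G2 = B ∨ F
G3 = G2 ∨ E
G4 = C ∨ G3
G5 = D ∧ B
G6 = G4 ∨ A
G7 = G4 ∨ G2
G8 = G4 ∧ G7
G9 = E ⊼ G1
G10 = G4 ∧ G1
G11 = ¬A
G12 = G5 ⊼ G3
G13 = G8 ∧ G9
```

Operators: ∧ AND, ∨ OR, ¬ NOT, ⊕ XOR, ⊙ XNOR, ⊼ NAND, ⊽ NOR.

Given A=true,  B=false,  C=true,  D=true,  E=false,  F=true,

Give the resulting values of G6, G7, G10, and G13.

G6 = true; G7 = true; G10 = false; G13 = true

G1 = F NAND C = true NAND true = false
G2 = B OR F = false OR true = true
G3 = G2 OR E = true OR false = true
G4 = C OR G3 = true OR true = true
G6 = G4 OR A = true OR true = true
G7 = G4 OR G2 = true OR true = true
G8 = G4 AND G7 = true AND true = true
G9 = E NAND G1 = false NAND false = true
G10 = G4 AND G1 = true AND false = false
G13 = G8 AND G9 = true AND true = true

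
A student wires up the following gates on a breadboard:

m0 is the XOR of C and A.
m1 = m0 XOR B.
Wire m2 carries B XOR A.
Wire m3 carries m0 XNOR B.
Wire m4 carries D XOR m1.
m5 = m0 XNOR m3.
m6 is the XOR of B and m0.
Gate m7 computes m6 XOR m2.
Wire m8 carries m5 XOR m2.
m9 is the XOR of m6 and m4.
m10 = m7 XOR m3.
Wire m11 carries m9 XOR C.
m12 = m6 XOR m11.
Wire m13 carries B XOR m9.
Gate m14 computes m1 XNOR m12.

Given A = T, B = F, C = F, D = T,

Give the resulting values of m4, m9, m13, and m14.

m0 = C XOR A = F XOR T = T
m1 = m0 XOR B = T XOR F = T
m4 = D XOR m1 = T XOR T = F
m6 = B XOR m0 = F XOR T = T
m9 = m6 XOR m4 = T XOR F = T
m11 = m9 XOR C = T XOR F = T
m12 = m6 XOR m11 = T XOR T = F
m13 = B XOR m9 = F XOR T = T
m14 = m1 XNOR m12 = T XNOR F = F

m4 = F, m9 = T, m13 = T, m14 = F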